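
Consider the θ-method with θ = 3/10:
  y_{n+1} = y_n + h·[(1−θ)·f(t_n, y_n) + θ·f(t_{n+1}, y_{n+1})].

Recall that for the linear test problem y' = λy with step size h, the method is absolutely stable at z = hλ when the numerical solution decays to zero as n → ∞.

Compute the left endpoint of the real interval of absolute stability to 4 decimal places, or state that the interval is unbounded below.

z* = -5.0000.

Set f=λy, z=hλ:
  y_{n+1} = y_n + z·[7/10·y_n + 3/10·y_{n+1}] ⇒ (1 − 3/10z)y_{n+1} = (1 + 7/10z)y_n
  R(z) = (1 + 7/10z)/(1 − 3/10z).

Solve |R(x)|<1 on ℝ⁻.
x=-0.47: |R|=0.5881
R=−1: 1+7/10x = −1+3/10x ⇒ -2/5x=2 ⇒ x=2/(-2/5)=-5.0000
Confirm numerically:
  x=-4.055: |R|=0.82946 <1
  x=-3.673: |R|=0.74747 <1
  x=-2.476: |R|=0.42070 <1
  x=-5.374: |R|=1.05727 >1
  x=-5.239: |R|=1.03717 >1
Interval (-5.0000, 0).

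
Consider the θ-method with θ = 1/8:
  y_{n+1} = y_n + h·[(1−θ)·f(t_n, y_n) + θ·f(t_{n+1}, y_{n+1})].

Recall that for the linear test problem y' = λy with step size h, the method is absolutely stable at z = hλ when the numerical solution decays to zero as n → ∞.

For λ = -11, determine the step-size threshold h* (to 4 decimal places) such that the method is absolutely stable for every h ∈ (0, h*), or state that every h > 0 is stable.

With y'=λy (z=hλ):
  y_{n+1} = y_n + z·[7/8·y_n + 1/8·y_{n+1}] ⇒ (1 − 1/8z)y_{n+1} = (1 + 7/8z)y_n
  Hence R(z) = (1 + 7/8z)/(1 − 1/8z).

Boundary: |R(x)|=1, x<0.
x=-1.05: |R|=0.0718
R=−1: 1+7/8x = −1+1/8x ⇒ -3/4x=2 ⇒ x=2/(-3/4)=-2.6667
Confirm numerically:
  x=-2.112: |R|=0.67089 <1
  x=-2.012: |R|=0.60767 <1
  x=-1.960: |R|=0.57430 <1
  x=-3.136: |R|=1.25287 >1
  x=-2.743: |R|=1.04263 >1
Interval (-2.6667, 0).

(-2.6667,0); λ=-11 ⇒ h* = (8/3)/11 = 0.2424.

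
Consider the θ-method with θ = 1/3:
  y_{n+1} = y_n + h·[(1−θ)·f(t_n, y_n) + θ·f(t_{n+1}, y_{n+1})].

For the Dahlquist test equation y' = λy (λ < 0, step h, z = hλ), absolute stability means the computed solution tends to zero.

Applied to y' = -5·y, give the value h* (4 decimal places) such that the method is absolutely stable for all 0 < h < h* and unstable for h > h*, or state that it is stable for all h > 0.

With y'=λy (z=hλ):
  y_{n+1} = y_n + z·[2/3·y_n + 1/3·y_{n+1}] ⇒ (1 − 1/3z)y_{n+1} = (1 + 2/3z)y_n
  R(z) = (1 + 2/3z)/(1 − 1/3z).

Need |R(x)|<1, x<0.
x=-0.68: |R|=0.4457
R=−1: 1+2/3x = −1+1/3x ⇒ -1/3x=2 ⇒ x=2/(-1/3)=-6.0000
Confirm numerically:
  x=-5.867: |R|=0.98500 <1
  x=-4.540: |R|=0.80637 <1
  x=-4.208: |R|=0.75139 <1
  x=-2.875: |R|=0.46809 <1
  x=-6.350: |R|=1.03743 >1
  x=-6.310: |R|=1.03330 >1
Stable set (-6.0000, 0).

(-6.0000,0); λ=-5 ⇒ h* = (6)/5 = 1.2000.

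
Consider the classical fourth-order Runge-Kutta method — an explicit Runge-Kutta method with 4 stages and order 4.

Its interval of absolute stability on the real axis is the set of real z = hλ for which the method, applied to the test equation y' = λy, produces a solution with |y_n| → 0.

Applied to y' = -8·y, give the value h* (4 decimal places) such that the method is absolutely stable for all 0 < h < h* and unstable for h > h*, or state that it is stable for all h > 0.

On y'=λy, z=hλ:
  order 4, 4-stage ⇒ R(z)=1+z+z^2/2+z^3/6+z^4/24
  (e.g. R(-0.76)=0.46954, |R|=0.46954)

Boundary: |R(x)|=1, x<0.
x=-0.76: |R|=0.4695
|R(-3.03)|=1.4361 |R(-2.83)|=1.0695 |R(-2)|=0.3333
Bisect:
  x_lo=-3.6537 |R|=3.3172  x_hi=-0.3478 |R|=0.7063
  mid=-2.00073 |R|=0.33358 →hi
  mid=-2.82721 |R|=1.06506 →lo
  mid=-2.41397 |R|=0.57006 →hi
  mid=-2.62059 |R|=0.77878 →hi
  mid=-2.72390 |R|=0.91131 →hi
  mid=-2.77555 |R|=0.98541 →hi
  mid=-2.80138 |R|=1.02453 →lo
  mid=-2.78847 |R|=1.00480 →lo
  ...
  [-2.78544,-2.78524] ⇒ x*=-2.7853
Interval (-2.7853, 0).

(-2.7853,0); λ=-8 ⇒ h* = 0.3482.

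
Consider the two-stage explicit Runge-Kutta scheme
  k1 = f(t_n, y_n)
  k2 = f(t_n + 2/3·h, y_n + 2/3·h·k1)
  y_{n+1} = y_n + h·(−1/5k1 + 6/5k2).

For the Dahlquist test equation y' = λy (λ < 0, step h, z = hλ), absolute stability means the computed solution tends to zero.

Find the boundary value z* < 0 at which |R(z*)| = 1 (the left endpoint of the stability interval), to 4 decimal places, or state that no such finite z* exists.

Set f=λy, z=hλ:
  k1=λy_n ⇒ h·k1=z·y_n;  k2=λ(1+2/3z)y_n ⇒ h·k2=z(1+2/3z)y_n
  y_{n+1}/y_n = 1 − 1/5z + 6/5z(1+2/3z) = 1 + z + 4/5z²
  so R(z) = 1 + z + 4/5z².

Find x<0 with |R(x)|<1.
x=-1.35: |R|=1.1080
R=1: x+4/5x²=0 ⇒ x=−5/4=-1.2500; min R=1−1/(4·4/5)=0.6875>−1
Confirm numerically:
  x=-1.122: |R|=0.88511 <1
  x=-0.887: |R|=0.74242 <1
  x=-0.538: |R|=0.69356 <1
  x=-1.825: |R|=1.83950 >1
  x=-1.616: |R|=1.47316 >1
  x=-1.426: |R|=1.20078 >1
So |R|<1 on (-1.2500, 0).

left endpoint -1.2500.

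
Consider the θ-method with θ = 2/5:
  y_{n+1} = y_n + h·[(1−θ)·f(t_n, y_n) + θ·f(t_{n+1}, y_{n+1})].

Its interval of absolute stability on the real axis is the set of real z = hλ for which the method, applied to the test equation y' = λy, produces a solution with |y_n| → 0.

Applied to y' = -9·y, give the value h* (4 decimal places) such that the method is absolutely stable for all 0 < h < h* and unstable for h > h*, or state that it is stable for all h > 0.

(-10.0000,0); λ=-9 ⇒ h* = (10)/9 = 1.1111.

Set f=λy, z=hλ:
  y_{n+1} = y_n + z·[3/5·y_n + 2/5·y_{n+1}] ⇒ (1 − 2/5z)y_{n+1} = (1 + 3/5z)y_n
  so R(z) = (1 + 3/5z)/(1 − 2/5z).

Find x<0 with |R(x)|<1.
x=-1.1: |R|=0.2361
R=−1: 1+3/5x = −1+2/5x ⇒ -1/5x=2 ⇒ x=2/(-1/5)=-10.0000
Confirm numerically:
  x=-7.833: |R|=0.89514 <1
  x=-6.870: |R|=0.83298 <1
  x=-5.370: |R|=0.70584 <1
  x=-10.316: |R|=1.01233 >1
  x=-10.315: |R|=1.01229 >1
  x=-10.265: |R|=1.01038 >1
Interval (-10.0000, 0).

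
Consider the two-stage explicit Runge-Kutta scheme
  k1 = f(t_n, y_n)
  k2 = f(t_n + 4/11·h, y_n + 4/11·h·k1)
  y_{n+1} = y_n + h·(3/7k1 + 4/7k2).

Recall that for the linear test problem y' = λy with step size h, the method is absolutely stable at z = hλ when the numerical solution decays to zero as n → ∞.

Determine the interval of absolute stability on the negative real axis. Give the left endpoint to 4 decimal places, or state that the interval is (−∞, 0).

Test eqn y'=λy, z=hλ:
  k1=λy_n ⇒ h·k1=z·y_n;  k2=λ(1+4/11z)y_n ⇒ h·k2=z(1+4/11z)y_n
  y_{n+1}/y_n = 1 + 3/7z + 4/7z(1+4/11z) = 1 + z + 16/77z²
  ⇒ R(z) = 1 + z + 16/77z².

Need |R(x)|<1, x<0.
x=-0.52: |R|=0.5362
R=1: x+16/77x²=0 ⇒ x=−77/16=-4.8125; min R=1−1/(4·16/77)=-0.2031>−1
Confirm numerically:
  x=-4.756: |R|=0.94416 <1
  x=-4.678: |R|=0.86926 <1
  x=-4.151: |R|=0.42943 <1
  x=-5.355: |R|=1.60365 >1
  x=-5.205: |R|=1.42451 >1
  x=-4.989: |R|=1.18297 >1
So |R|<1 on (-4.8125, 0).

z∈(-4.8125,0).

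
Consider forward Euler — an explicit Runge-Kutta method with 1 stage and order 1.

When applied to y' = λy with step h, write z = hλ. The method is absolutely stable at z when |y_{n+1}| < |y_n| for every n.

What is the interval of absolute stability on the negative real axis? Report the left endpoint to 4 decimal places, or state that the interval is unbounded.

z∈(-2.0000,0).

Test eqn y'=λy, z=hλ:
  order 1, 1-stage ⇒ R(z)=1+z
  (e.g. R(-1.52)=-0.52000, |R|=0.52000)

Find x<0 with |R(x)|<1.
x=-1.52: |R|=0.5200
|R(-1.86)|=0.8600 |R(-1.59)|=0.5900 |R(-1.27)|=0.2700
Bisect:
  x_lo=-2.8818 |R|=1.8818  x_hi=-0.2339 |R|=0.7661
  mid=-1.55787 |R|=0.55787 →hi
  mid=-2.21985 |R|=1.21985 →lo
  mid=-1.88886 |R|=0.88886 →hi
  mid=-2.05435 |R|=1.05435 →lo
  mid=-1.97160 |R|=0.97160 →hi
  mid=-2.01298 |R|=1.01298 →lo
  mid=-1.99229 |R|=0.99229 →hi
  ...
  [-2.00005,-1.99989] ⇒ x*=-2.0000
Interval (-2.0000, 0).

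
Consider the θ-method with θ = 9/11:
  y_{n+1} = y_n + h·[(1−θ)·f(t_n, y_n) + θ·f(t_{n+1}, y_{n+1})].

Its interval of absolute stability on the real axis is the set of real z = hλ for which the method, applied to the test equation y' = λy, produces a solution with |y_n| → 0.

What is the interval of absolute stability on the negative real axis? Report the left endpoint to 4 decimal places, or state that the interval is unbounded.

Set f=λy, z=hλ:
  y_{n+1} = y_n + z·[2/11·y_n + 9/11·y_{n+1}] ⇒ (1 − 9/11z)y_{n+1} = (1 + 2/11z)y_n
  R(z) = (1 + 2/11z)/(1 − 9/11z).

Solve |R(x)|<1 on ℝ⁻.
x=-0.99: |R|=0.4530
x=-2: |R|=0.2414
x=-10: |R|=0.0891
x=-100: |R|=0.2075
θ=9/11≥1/2 ⇒ |1+2/11x|<|1−9/11x| ∀x<0 ⇒ stable on all of ℝ⁻.

(−∞, 0) — no finite endpoint.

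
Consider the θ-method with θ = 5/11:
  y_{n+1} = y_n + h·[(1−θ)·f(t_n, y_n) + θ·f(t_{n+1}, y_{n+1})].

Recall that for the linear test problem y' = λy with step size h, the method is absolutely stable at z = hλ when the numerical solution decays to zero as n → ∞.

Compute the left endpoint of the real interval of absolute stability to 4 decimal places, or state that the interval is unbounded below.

Test eqn y'=λy, z=hλ:
  y_{n+1} = y_n + z·[6/11·y_n + 5/11·y_{n+1}] ⇒ (1 − 5/11z)y_{n+1} = (1 + 6/11z)y_n
  R(z) = (1 + 6/11z)/(1 − 5/11z).

Need |R(x)|<1, x<0.
x=-1.38: |R|=0.1520
R=−1: 1+6/11x = −1+5/11x ⇒ -1/11x=2 ⇒ x=2/(-1/11)=-22.0000
Confirm numerically:
  x=-21.889: |R|=0.99908 <1
  x=-12.278: |R|=0.86570 <1
  x=-10.404: |R|=0.81599 <1
  x=-22.382: |R|=1.00311 >1
  x=-22.264: |R|=1.00216 >1
Stable set (-22.0000, 0).

left endpoint -22.0000.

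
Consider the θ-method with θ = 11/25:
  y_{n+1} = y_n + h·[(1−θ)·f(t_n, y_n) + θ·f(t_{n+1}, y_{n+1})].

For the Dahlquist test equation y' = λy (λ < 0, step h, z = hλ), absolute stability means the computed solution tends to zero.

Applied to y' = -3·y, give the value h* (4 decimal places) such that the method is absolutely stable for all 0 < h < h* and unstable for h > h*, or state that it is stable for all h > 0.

Set f=λy, z=hλ:
  y_{n+1} = y_n + z·[14/25·y_n + 11/25·y_{n+1}] ⇒ (1 − 11/25z)y_{n+1} = (1 + 14/25z)y_n
  so R(z) = (1 + 14/25z)/(1 − 11/25z).

Need |R(x)|<1, x<0.
x=-0.71: |R|=0.4590
R=−1: 1+14/25x = −1+11/25x ⇒ -3/25x=2 ⇒ x=2/(-3/25)=-16.6667
Confirm numerically:
  x=-14.821: |R|=0.97055 <1
  x=-10.073: |R|=0.85434 <1
  x=-6.835: |R|=0.70559 <1
  x=-17.175: |R|=1.00713 >1
  x=-16.858: |R|=1.00273 >1
Interval (-16.6667, 0).

(-16.6667,0); λ=-3 ⇒ h* = (50/3)/3 = 5.5556.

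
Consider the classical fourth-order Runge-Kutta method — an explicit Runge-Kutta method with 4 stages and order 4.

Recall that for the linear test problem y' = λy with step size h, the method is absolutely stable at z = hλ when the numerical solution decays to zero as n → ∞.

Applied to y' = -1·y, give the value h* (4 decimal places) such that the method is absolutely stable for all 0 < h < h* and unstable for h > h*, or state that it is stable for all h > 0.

(-2.7853,0); λ=-1 ⇒ h* = 2.7853.

Test eqn y'=λy, z=hλ:
  order 4, 4-stage ⇒ R(z)=1+z+z^2/2+z^3/6+z^4/24
  (e.g. R(-1.24)=0.30954, |R|=0.30954)

Find x<0 with |R(x)|<1.
x=-1.24: |R|=0.3095
|R(-3.18)|=1.7775 |R(-1.98)|=0.3269 |R(-0.97)|=0.3852
Bisect:
  x_lo=-3.6001 |R|=3.1029  x_hi=-0.3347 |R|=0.7156
  mid=-1.96741 |R|=0.32299 →hi
  mid=-2.78376 |R|=0.99769 →hi
  mid=-3.19194 |R|=1.80735 →lo
  mid=-2.98785 |R|=1.35089 →lo
  mid=-2.88581 |R|=1.16243 →lo
  mid=-2.83479 |R|=1.07722 →lo
  mid=-2.80927 |R|=1.03676 →lo
  mid=-2.79652 |R|=1.01706 →lo
  mid=-2.79014 |R|=1.00733 →lo
  mid=-2.78695 |R|=1.00250 →lo
  ...
  [-2.78536,-2.78516] ⇒ x*=-2.7853
So |R|<1 on (-2.7853, 0).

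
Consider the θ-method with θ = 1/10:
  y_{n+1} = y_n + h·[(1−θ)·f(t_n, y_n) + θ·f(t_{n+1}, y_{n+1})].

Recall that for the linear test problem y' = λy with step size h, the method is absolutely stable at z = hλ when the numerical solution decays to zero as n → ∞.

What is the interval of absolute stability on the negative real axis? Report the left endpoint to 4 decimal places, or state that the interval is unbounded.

z∈(-2.5000,0).

Set f=λy, z=hλ:
  y_{n+1} = y_n + z·[9/10·y_n + 1/10·y_{n+1}] ⇒ (1 − 1/10z)y_{n+1} = (1 + 9/10z)y_n
  Hence R(z) = (1 + 9/10z)/(1 − 1/10z).

Find x<0 with |R(x)|<1.
x=-0.41: |R|=0.6061
R=−1: 1+9/10x = −1+1/10x ⇒ -4/5x=2 ⇒ x=2/(-4/5)=-2.5000
Confirm numerically:
  x=-2.399: |R|=0.93483 <1
  x=-1.990: |R|=0.65972 <1
  x=-1.808: |R|=0.53117 <1
  x=-3.010: |R|=1.31360 >1
  x=-2.884: |R|=1.23844 >1
  x=-2.843: |R|=1.21366 >1
Stable set (-2.5000, 0).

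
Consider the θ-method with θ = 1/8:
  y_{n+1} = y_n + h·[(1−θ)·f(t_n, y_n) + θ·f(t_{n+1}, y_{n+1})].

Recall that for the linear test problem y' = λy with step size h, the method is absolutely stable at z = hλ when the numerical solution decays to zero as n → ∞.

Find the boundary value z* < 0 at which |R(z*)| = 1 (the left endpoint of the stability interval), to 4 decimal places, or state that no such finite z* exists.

left endpoint -2.6667.

Set f=λy, z=hλ:
  y_{n+1} = y_n + z·[7/8·y_n + 1/8·y_{n+1}] ⇒ (1 − 1/8z)y_{n+1} = (1 + 7/8z)y_n
  Hence R(z) = (1 + 7/8z)/(1 − 1/8z).

Boundary: |R(x)|=1, x<0.
x=-1.04: |R|=0.0796
R=−1: 1+7/8x = −1+1/8x ⇒ -3/4x=2 ⇒ x=2/(-3/4)=-2.6667
Confirm numerically:
  x=-2.037: |R|=0.62359 <1
  x=-1.720: |R|=0.41564 <1
  x=-1.639: |R|=0.36031 <1
  x=-3.027: |R|=1.19606 >1
  x=-2.855: |R|=1.10410 >1
Interval (-2.6667, 0).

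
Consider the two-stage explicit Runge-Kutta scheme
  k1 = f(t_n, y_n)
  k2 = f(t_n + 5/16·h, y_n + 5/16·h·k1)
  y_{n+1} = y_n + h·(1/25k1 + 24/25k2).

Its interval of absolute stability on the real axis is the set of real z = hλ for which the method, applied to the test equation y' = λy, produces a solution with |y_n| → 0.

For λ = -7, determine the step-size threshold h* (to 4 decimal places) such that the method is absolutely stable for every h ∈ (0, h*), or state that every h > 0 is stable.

With y'=λy (z=hλ):
  k1=λy_n ⇒ h·k1=z·y_n;  k2=λ(1+5/16z)y_n ⇒ h·k2=z(1+5/16z)y_n
  y_{n+1}/y_n = 1 + 1/25z + 24/25z(1+5/16z) = 1 + z + 3/10z²
  R(z) = 1 + z + 3/10z².

Boundary: |R(x)|=1, x<0.
x=-1.66: |R|=0.1667
R=1: x+3/10x²=0 ⇒ x=−10/3=-3.3333; min R=1−1/(4·3/10)=0.1667>−1
Confirm numerically:
  x=-3.081: |R|=0.76677 <1
  x=-1.517: |R|=0.17339 <1
  x=-1.515: |R|=0.17357 <1
  x=-3.487: |R|=1.16075 >1
  x=-3.420: |R|=1.08892 >1
So |R|<1 on (-3.3333, 0).

(-3.3333,0); λ=-7 ⇒ h* = (10/3)/7 = 0.4762.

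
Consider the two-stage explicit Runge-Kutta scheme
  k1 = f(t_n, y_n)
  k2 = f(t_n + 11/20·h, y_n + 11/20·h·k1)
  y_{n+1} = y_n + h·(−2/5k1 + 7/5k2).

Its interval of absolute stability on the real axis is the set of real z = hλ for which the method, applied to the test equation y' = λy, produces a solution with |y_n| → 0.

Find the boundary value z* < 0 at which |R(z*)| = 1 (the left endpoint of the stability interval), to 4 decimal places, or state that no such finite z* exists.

z* = -1.2987.

With y'=λy (z=hλ):
  k1=λy_n ⇒ h·k1=z·y_n;  k2=λ(1+11/20z)y_n ⇒ h·k2=z(1+11/20z)y_n
  y_{n+1}/y_n = 1 − 2/5z + 7/5z(1+11/20z) = 1 + z + 77/100z²
  R(z) = 1 + z + 77/100z².

Find x<0 with |R(x)|<1.
x=-1.53: |R|=1.2725
R=1: x+77/100x²=0 ⇒ x=−100/77=-1.2987; min R=1−1/(4·77/100)=0.6753>−1
Confirm numerically:
  x=-1.203: |R|=0.91135 <1
  x=-0.846: |R|=0.70510 <1
  x=-0.836: |R|=0.70215 <1
  x=-0.627: |R|=0.67571 <1
  x=-1.655: |R|=1.45405 >1
  x=-1.452: |R|=1.17139 >1
  x=-1.442: |R|=1.15911 >1
So |R|<1 on (-1.2987, 0).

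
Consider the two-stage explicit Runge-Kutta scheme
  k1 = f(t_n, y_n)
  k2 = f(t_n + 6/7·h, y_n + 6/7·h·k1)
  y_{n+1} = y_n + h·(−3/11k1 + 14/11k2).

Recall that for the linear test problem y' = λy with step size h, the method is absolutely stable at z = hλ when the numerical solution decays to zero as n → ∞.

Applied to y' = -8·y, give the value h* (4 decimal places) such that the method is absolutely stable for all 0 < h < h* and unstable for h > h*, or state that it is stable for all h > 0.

On y'=λy, z=hλ:
  k1=λy_n ⇒ h·k1=z·y_n;  k2=λ(1+6/7z)y_n ⇒ h·k2=z(1+6/7z)y_n
  y_{n+1}/y_n = 1 − 3/11z + 14/11z(1+6/7z) = 1 + z + 12/11z²
  R(z) = 1 + z + 12/11z².

Need |R(x)|<1, x<0.
x=-1.6: |R|=2.1927
R=1: x+12/11x²=0 ⇒ x=−11/12=-0.9167; min R=1−1/(4·12/11)=0.7708>−1
Confirm numerically:
  x=-0.679: |R|=0.82395 <1
  x=-0.425: |R|=0.77205 <1
  x=-0.414: |R|=0.77298 <1
  x=-1.220: |R|=1.40371 >1
  x=-1.191: |R|=1.35643 >1
  x=-1.028: |R|=1.12486 >1
Interval (-0.9167, 0).

(-0.9167,0); λ=-8 ⇒ h* = (11/12)/8 = 0.1146.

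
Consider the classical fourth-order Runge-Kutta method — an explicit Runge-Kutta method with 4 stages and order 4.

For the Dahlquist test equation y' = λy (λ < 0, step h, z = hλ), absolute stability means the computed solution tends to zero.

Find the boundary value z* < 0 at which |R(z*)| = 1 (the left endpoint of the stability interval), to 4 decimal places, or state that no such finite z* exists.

left endpoint -2.7853.

Set f=λy, z=hλ:
  order 4, 4-stage ⇒ R(z)=1+z+z^2/2+z^3/6+z^4/24
  (e.g. R(-1.68)=0.27284, |R|=0.27284)

Need |R(x)|<1, x<0.
x=-1.68: |R|=0.2728
|R(-1.86)|=0.2960 |R(-1.83)|=0.2903 |R(-0.89)|=0.4147
Bisect:
  x_lo=-3.6534 |R|=3.3159  x_hi=-0.2802 |R|=0.7557
  mid=-1.96676 |R|=0.32280 →hi
  mid=-2.81007 |R|=1.03800 →lo
  mid=-2.38841 |R|=0.54895 →hi
  mid=-2.59924 |R|=0.75386 →hi
  mid=-2.70465 |R|=0.88507 →hi
  mid=-2.75736 |R|=0.95870 →hi
  mid=-2.78371 |R|=0.99762 →hi
  mid=-2.79689 |R|=1.01762 →lo
  ...
  [-2.78536,-2.78515] ⇒ x*=-2.7853
So |R|<1 on (-2.7853, 0).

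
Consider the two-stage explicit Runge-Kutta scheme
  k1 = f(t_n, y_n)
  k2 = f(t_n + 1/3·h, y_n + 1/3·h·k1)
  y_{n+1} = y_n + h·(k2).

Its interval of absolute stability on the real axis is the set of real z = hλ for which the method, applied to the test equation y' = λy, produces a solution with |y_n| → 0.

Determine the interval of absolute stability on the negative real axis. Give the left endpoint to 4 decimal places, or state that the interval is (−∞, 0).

Set f=λy, z=hλ:
  k1=λy_n ⇒ h·k1=z·y_n;  k2=λ(1+1/3z)y_n ⇒ h·k2=z(1+1/3z)y_n
  y_{n+1}/y_n = 1 + z(1+1/3z) = 1 + z + 1/3z²
  Hence R(z) = 1 + z + 1/3z².

Find x<0 with |R(x)|<1.
x=-1.79: |R|=0.2780
R=1: x+1/3x²=0 ⇒ x=−3=-3.0000; min R=1−1/(4·1/3)=0.2500>−1
Confirm numerically:
  x=-2.917: |R|=0.91930 <1
  x=-2.076: |R|=0.36059 <1
  x=-1.992: |R|=0.33069 <1
  x=-3.423: |R|=1.48264 >1
  x=-3.079: |R|=1.08108 >1
  x=-3.039: |R|=1.03951 >1
So |R|<1 on (-3.0000, 0).

(-3.0000, 0).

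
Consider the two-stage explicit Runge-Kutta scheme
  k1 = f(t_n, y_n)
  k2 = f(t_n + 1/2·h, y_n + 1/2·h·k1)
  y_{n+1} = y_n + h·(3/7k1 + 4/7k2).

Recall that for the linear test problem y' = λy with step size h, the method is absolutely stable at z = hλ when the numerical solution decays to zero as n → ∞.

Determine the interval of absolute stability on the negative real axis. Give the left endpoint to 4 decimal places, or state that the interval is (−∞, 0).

(-3.5000, 0).

Set f=λy, z=hλ:
  k1=λy_n ⇒ h·k1=z·y_n;  k2=λ(1+1/2z)y_n ⇒ h·k2=z(1+1/2z)y_n
  y_{n+1}/y_n = 1 + 3/7z + 4/7z(1+1/2z) = 1 + z + 2/7z²
  Hence R(z) = 1 + z + 2/7z².

Find x<0 with |R(x)|<1.
x=-1.5: |R|=0.1429
R=1: x+2/7x²=0 ⇒ x=−7/2=-3.5000; min R=1−1/(4·2/7)=0.1250>−1
Confirm numerically:
  x=-3.351: |R|=0.85734 <1
  x=-2.537: |R|=0.30196 <1
  x=-2.437: |R|=0.25985 <1
  x=-1.484: |R|=0.14522 <1
  x=-3.921: |R|=1.47164 >1
  x=-3.756: |R|=1.27472 >1
Interval (-3.5000, 0).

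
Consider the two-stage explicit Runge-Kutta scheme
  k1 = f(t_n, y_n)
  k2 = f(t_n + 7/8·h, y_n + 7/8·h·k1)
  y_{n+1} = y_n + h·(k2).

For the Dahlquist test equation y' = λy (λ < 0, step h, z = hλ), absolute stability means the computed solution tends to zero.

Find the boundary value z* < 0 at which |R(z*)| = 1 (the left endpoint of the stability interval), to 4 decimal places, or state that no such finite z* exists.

With y'=λy (z=hλ):
  k1=λy_n ⇒ h·k1=z·y_n;  k2=λ(1+7/8z)y_n ⇒ h·k2=z(1+7/8z)y_n
  y_{n+1}/y_n = 1 + z(1+7/8z) = 1 + z + 7/8z²
  Hence R(z) = 1 + z + 7/8z².

Need |R(x)|<1, x<0.
x=-0.55: |R|=0.7147
R=1: x+7/8x²=0 ⇒ x=−8/7=-1.1429; min R=1−1/(4·7/8)=0.7143>−1
Confirm numerically:
  x=-1.081: |R|=0.94149 <1
  x=-1.002: |R|=0.87650 <1
  x=-0.862: |R|=0.78816 <1
  x=-0.799: |R|=0.75960 <1
  x=-1.528: |R|=1.51494 >1
  x=-1.421: |R|=1.34584 >1
So |R|<1 on (-1.1429, 0).

z* = -1.1429.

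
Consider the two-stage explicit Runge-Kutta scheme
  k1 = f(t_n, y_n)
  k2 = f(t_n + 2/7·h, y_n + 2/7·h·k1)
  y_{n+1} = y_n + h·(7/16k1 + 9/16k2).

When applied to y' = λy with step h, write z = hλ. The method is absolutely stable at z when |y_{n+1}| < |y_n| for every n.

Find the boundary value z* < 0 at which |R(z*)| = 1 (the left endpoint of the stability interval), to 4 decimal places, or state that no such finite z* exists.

left endpoint -6.2222.

Test eqn y'=λy, z=hλ:
  k1=λy_n ⇒ h·k1=z·y_n;  k2=λ(1+2/7z)y_n ⇒ h·k2=z(1+2/7z)y_n
  y_{n+1}/y_n = 1 + 7/16z + 9/16z(1+2/7z) = 1 + z + 9/56z²
  ⇒ R(z) = 1 + z + 9/56z².

Boundary: |R(x)|=1, x<0.
x=-1.74: |R|=0.2534
R=1: x+9/56x²=0 ⇒ x=−56/9=-6.2222; min R=1−1/(4·9/56)=-0.5556>−1
Confirm numerically:
  x=-4.795: |R|=0.09985 <1
  x=-2.720: |R|=0.53097 <1
  x=-2.558: |R|=0.50639 <1
  x=-6.785: |R|=1.61368 >1
  x=-6.727: |R|=1.54573 >1
Stable set (-6.2222, 0).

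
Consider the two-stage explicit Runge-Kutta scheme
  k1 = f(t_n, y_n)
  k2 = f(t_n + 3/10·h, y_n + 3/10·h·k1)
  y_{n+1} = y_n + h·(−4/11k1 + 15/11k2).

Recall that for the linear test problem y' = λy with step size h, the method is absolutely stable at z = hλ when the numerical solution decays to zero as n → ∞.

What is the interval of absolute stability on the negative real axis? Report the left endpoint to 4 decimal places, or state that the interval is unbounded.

On y'=λy, z=hλ:
  k1=λy_n ⇒ h·k1=z·y_n;  k2=λ(1+3/10z)y_n ⇒ h·k2=z(1+3/10z)y_n
  y_{n+1}/y_n = 1 − 4/11z + 15/11z(1+3/10z) = 1 + z + 9/22z²
  Hence R(z) = 1 + z + 9/22z².

Solve |R(x)|<1 on ℝ⁻.
x=-1.53: |R|=0.4276
R=1: x+9/22x²=0 ⇒ x=−22/9=-2.4444; min R=1−1/(4·9/22)=0.3889>−1
Confirm numerically:
  x=-2.101: |R|=0.70481 <1
  x=-1.664: |R|=0.46873 <1
  x=-1.069: |R|=0.39849 <1
  x=-2.923: |R|=1.57224 >1
  x=-2.885: |R|=1.51996 >1
  x=-2.620: |R|=1.18816 >1
Stable set (-2.4444, 0).

(-2.4444, 0).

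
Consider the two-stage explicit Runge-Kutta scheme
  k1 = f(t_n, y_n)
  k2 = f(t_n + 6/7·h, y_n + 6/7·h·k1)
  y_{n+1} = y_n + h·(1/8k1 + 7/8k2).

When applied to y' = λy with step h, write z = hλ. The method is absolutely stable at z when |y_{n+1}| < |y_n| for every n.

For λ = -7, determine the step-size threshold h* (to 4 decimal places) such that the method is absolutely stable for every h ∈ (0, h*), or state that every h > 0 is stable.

(-1.3333,0); λ=-7 ⇒ h* = (4/3)/7 = 0.1905.

Set f=λy, z=hλ:
  k1=λy_n ⇒ h·k1=z·y_n;  k2=λ(1+6/7z)y_n ⇒ h·k2=z(1+6/7z)y_n
  y_{n+1}/y_n = 1 + 1/8z + 7/8z(1+6/7z) = 1 + z + 3/4z²
  so R(z) = 1 + z + 3/4z².

Solve |R(x)|<1 on ℝ⁻.
x=-1.05: |R|=0.7769
R=1: x+3/4x²=0 ⇒ x=−4/3=-1.3333; min R=1−1/(4·3/4)=0.6667>−1
Confirm numerically:
  x=-1.163: |R|=0.85143 <1
  x=-1.161: |R|=0.84994 <1
  x=-1.025: |R|=0.76297 <1
  x=-1.847: |R|=1.71156 >1
  x=-1.708: |R|=1.47995 >1
  x=-1.649: |R|=1.39040 >1
So |R|<1 on (-1.3333, 0).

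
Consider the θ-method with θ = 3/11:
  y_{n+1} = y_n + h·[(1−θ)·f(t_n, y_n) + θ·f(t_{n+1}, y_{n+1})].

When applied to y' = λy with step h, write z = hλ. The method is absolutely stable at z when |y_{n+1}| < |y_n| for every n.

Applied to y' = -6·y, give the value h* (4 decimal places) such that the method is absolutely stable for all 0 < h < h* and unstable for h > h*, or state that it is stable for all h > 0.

Set f=λy, z=hλ:
  y_{n+1} = y_n + z·[8/11·y_n + 3/11·y_{n+1}] ⇒ (1 − 3/11z)y_{n+1} = (1 + 8/11z)y_n
  so R(z) = (1 + 8/11z)/(1 − 3/11z).

Need |R(x)|<1, x<0.
x=-1.31: |R|=0.0348
R=−1: 1+8/11x = −1+3/11x ⇒ -5/11x=2 ⇒ x=2/(-5/11)=-4.4000
Confirm numerically:
  x=-4.346: |R|=0.98877 <1
  x=-4.150: |R|=0.94670 <1
  x=-2.914: |R|=0.62365 <1
  x=-2.314: |R|=0.41868 <1
  x=-4.879: |R|=1.09342 >1
  x=-4.449: |R|=1.01006 >1
Interval (-4.4000, 0).

(-4.4000,0); λ=-6 ⇒ h* = (22/5)/6 = 0.7333.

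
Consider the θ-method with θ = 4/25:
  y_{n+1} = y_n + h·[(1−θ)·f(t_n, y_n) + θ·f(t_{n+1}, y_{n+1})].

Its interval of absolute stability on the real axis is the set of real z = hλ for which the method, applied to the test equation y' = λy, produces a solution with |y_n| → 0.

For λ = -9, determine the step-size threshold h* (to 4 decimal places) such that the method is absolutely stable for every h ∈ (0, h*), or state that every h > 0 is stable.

Test eqn y'=λy, z=hλ:
  y_{n+1} = y_n + z·[21/25·y_n + 4/25·y_{n+1}] ⇒ (1 − 4/25z)y_{n+1} = (1 + 21/25z)y_n
  R(z) = (1 + 21/25z)/(1 − 4/25z).

Solve |R(x)|<1 on ℝ⁻.
x=-1.24: |R|=0.0347
R=−1: 1+21/25x = −1+4/25x ⇒ -17/25x=2 ⇒ x=2/(-17/25)=-2.9412
Confirm numerically:
  x=-2.797: |R|=0.93227 <1
  x=-2.777: |R|=0.92270 <1
  x=-2.330: |R|=0.69726 <1
  x=-1.833: |R|=0.41733 <1
  x=-3.525: |R|=1.25384 >1
  x=-3.017: |R|=1.03477 >1
So |R|<1 on (-2.9412, 0).

(-2.9412,0); λ=-9 ⇒ h* = (50/17)/9 = 0.3268.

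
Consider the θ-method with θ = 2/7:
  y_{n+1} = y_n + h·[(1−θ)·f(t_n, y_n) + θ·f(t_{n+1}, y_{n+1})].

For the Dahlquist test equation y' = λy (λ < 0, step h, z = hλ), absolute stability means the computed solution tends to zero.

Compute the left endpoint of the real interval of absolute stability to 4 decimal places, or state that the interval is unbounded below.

Test eqn y'=λy, z=hλ:
  y_{n+1} = y_n + z·[5/7·y_n + 2/7·y_{n+1}] ⇒ (1 − 2/7z)y_{n+1} = (1 + 5/7z)y_n
  Hence R(z) = (1 + 5/7z)/(1 − 2/7z).

Boundary: |R(x)|=1, x<0.
x=-1.56: |R|=0.0791
R=−1: 1+5/7x = −1+2/7x ⇒ -3/7x=2 ⇒ x=2/(-3/7)=-4.6667
Confirm numerically:
  x=-4.307: |R|=0.93090 <1
  x=-4.079: |R|=0.88369 <1
  x=-3.854: |R|=0.83424 <1
  x=-3.583: |R|=0.77051 <1
  x=-5.184: |R|=1.08936 >1
  x=-4.980: |R|=1.05542 >1
  x=-4.958: |R|=1.05167 >1
Stable set (-4.6667, 0).

left endpoint -4.6667.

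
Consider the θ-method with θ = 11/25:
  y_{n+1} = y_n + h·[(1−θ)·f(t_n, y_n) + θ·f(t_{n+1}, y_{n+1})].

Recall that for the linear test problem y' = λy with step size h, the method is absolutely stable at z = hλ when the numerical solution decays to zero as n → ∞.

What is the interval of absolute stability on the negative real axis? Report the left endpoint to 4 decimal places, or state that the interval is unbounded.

z∈(-16.6667,0).

Set f=λy, z=hλ:
  y_{n+1} = y_n + z·[14/25·y_n + 11/25·y_{n+1}] ⇒ (1 − 11/25z)y_{n+1} = (1 + 14/25z)y_n
  R(z) = (1 + 14/25z)/(1 − 11/25z).

Boundary: |R(x)|=1, x<0.
x=-1.29: |R|=0.1771
R=−1: 1+14/25x = −1+11/25x ⇒ -3/25x=2 ⇒ x=2/(-3/25)=-16.6667
Confirm numerically:
  x=-16.523: |R|=0.99792 <1
  x=-15.282: |R|=0.97849 <1
  x=-11.576: |R|=0.89975 <1
  x=-7.118: |R|=0.72269 <1
  x=-17.223: |R|=1.00778 >1
  x=-16.831: |R|=1.00235 >1
  x=-16.776: |R|=1.00157 >1
So |R|<1 on (-16.6667, 0).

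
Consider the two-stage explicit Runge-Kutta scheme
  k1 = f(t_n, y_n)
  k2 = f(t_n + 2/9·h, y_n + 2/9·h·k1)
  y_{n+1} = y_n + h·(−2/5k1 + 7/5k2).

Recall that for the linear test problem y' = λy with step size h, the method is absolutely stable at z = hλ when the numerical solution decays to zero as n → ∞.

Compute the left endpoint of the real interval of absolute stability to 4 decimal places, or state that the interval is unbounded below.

z* = -3.2143.

On y'=λy, z=hλ:
  k1=λy_n ⇒ h·k1=z·y_n;  k2=λ(1+2/9z)y_n ⇒ h·k2=z(1+2/9z)y_n
  y_{n+1}/y_n = 1 − 2/5z + 7/5z(1+2/9z) = 1 + z + 14/45z²
  so R(z) = 1 + z + 14/45z².

Boundary: |R(x)|=1, x<0.
x=-0.59: |R|=0.5183
R=1: x+14/45x²=0 ⇒ x=−45/14=-3.2143; min R=1−1/(4·14/45)=0.1964>−1
Confirm numerically:
  x=-2.826: |R|=0.65862 <1
  x=-2.493: |R|=0.44057 <1
  x=-2.198: |R|=0.30504 <1
  x=-3.770: |R|=1.65179 >1
  x=-3.521: |R|=1.33598 >1
Interval (-3.2143, 0).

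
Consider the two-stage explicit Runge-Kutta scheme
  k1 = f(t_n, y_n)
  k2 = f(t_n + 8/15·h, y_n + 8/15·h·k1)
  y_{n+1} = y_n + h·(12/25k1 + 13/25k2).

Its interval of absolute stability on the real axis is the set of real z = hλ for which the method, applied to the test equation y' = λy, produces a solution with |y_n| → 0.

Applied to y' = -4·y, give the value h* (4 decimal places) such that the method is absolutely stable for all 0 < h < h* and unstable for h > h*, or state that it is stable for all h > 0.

Test eqn y'=λy, z=hλ:
  k1=λy_n ⇒ h·k1=z·y_n;  k2=λ(1+8/15z)y_n ⇒ h·k2=z(1+8/15z)y_n
  y_{n+1}/y_n = 1 + 12/25z + 13/25z(1+8/15z) = 1 + z + 104/375z²
  ⇒ R(z) = 1 + z + 104/375z².

Boundary: |R(x)|=1, x<0.
x=-1.2: |R|=0.1994
R=1: x+104/375x²=0 ⇒ x=−375/104=-3.6058; min R=1−1/(4·104/375)=0.0986>−1
Confirm numerically:
  x=-3.115: |R|=0.57603 <1
  x=-2.255: |R|=0.15525 <1
  x=-1.476: |R|=0.12819 <1
  x=-4.175: |R|=1.65909 >1
  x=-4.166: |R|=1.64727 >1
So |R|<1 on (-3.6058, 0).

(-3.6058,0); λ=-4 ⇒ h* = (375/104)/4 = 0.9014.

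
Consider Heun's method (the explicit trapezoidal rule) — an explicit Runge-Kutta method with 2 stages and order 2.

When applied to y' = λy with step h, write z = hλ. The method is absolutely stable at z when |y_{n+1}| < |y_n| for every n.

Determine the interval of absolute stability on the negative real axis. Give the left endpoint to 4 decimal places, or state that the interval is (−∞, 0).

With y'=λy (z=hλ):
  order 2, 2-stage ⇒ R(z)=1+z+z^2/2
  (e.g. R(-1.14)=0.50980, |R|=0.50980)

Solve |R(x)|<1 on ℝ⁻.
x=-1.14: |R|=0.5098
|R(-2.24)|=1.2688 |R(-1.72)|=0.7592 |R(-1.56)|=0.6568
Bisect:
  x_lo=-2.8182 |R|=2.1529  x_hi=-0.0541 |R|=0.9474
  mid=-1.43615 |R|=0.59511 →hi
  mid=-2.12717 |R|=1.13526 →lo
  mid=-1.78166 |R|=0.80550 →hi
  mid=-1.95441 |R|=0.95545 →hi
  mid=-2.04079 |R|=1.04162 →lo
  mid=-1.99760 |R|=0.99761 →hi
  mid=-2.01920 |R|=1.01938 →lo
  ...
  [-2.00013,-1.99997] ⇒ x*=-2.0000
Interval (-2.0000, 0).

z∈(-2.0000,0).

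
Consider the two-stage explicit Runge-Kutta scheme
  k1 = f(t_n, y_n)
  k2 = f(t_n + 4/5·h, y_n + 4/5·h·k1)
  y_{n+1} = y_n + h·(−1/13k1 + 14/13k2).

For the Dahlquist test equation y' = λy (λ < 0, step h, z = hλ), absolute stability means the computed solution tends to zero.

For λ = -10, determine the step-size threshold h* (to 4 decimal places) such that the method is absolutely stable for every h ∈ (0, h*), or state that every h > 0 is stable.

Test eqn y'=λy, z=hλ:
  k1=λy_n ⇒ h·k1=z·y_n;  k2=λ(1+4/5z)y_n ⇒ h·k2=z(1+4/5z)y_n
  y_{n+1}/y_n = 1 − 1/13z + 14/13z(1+4/5z) = 1 + z + 56/65z²
  so R(z) = 1 + z + 56/65z².

Need |R(x)|<1, x<0.
x=-1.41: |R|=1.3028
R=1: x+56/65x²=0 ⇒ x=−65/56=-1.1607; min R=1−1/(4·56/65)=0.7098>−1
Confirm numerically:
  x=-1.003: |R|=0.86372 <1
  x=-0.755: |R|=0.73610 <1
  x=-0.536: |R|=0.71152 <1
  x=-1.700: |R|=1.78985 >1
  x=-1.395: |R|=1.28158 >1
So |R|<1 on (-1.1607, 0).

(-1.1607,0); λ=-10 ⇒ h* = (65/56)/10 = 0.1161.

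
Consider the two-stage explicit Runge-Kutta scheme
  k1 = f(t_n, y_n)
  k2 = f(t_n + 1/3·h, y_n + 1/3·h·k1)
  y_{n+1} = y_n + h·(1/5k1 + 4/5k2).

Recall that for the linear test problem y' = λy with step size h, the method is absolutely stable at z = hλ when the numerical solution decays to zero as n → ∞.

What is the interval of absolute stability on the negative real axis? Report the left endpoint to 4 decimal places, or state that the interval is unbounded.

Set f=λy, z=hλ:
  k1=λy_n ⇒ h·k1=z·y_n;  k2=λ(1+1/3z)y_n ⇒ h·k2=z(1+1/3z)y_n
  y_{n+1}/y_n = 1 + 1/5z + 4/5z(1+1/3z) = 1 + z + 4/15z²
  so R(z) = 1 + z + 4/15z².

Solve |R(x)|<1 on ℝ⁻.
x=-1: |R|=0.2667
R=1: x+4/15x²=0 ⇒ x=−15/4=-3.7500; min R=1−1/(4·4/15)=0.0625>−1
Confirm numerically:
  x=-3.604: |R|=0.85968 <1
  x=-2.213: |R|=0.09297 <1
  x=-1.838: |R|=0.06287 <1
  x=-4.021: |R|=1.29058 >1
  x=-3.957: |R|=1.21843 >1
  x=-3.830: |R|=1.08171 >1
So |R|<1 on (-3.7500, 0).

(-3.7500, 0).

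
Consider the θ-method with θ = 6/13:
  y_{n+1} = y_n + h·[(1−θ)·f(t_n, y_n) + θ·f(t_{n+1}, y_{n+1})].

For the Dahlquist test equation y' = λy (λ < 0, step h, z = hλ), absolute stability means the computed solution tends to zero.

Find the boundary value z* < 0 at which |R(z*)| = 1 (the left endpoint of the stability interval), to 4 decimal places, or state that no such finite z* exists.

Set f=λy, z=hλ:
  y_{n+1} = y_n + z·[7/13·y_n + 6/13·y_{n+1}] ⇒ (1 − 6/13z)y_{n+1} = (1 + 7/13z)y_n
  ⇒ R(z) = (1 + 7/13z)/(1 − 6/13z).

Solve |R(x)|<1 on ℝ⁻.
x=-0.69: |R|=0.4767
R=−1: 1+7/13x = −1+6/13x ⇒ -1/13x=2 ⇒ x=2/(-1/13)=-26.0000
Confirm numerically:
  x=-21.518: |R|=0.96846 <1
  x=-16.446: |R|=0.91445 <1
  x=-15.522: |R|=0.90127 <1
  x=-11.614: |R|=0.82601 <1
  x=-26.275: |R|=1.00161 >1
  x=-26.255: |R|=1.00150 >1
  x=-26.163: |R|=1.00096 >1
Interval (-26.0000, 0).

z* = -26.0000.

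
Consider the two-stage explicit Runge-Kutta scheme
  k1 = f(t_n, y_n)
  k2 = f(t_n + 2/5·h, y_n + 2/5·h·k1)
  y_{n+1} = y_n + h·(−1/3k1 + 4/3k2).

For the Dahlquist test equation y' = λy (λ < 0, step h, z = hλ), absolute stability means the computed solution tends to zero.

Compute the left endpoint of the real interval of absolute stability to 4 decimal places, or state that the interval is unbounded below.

z* = -1.8750.

Set f=λy, z=hλ:
  k1=λy_n ⇒ h·k1=z·y_n;  k2=λ(1+2/5z)y_n ⇒ h·k2=z(1+2/5z)y_n
  y_{n+1}/y_n = 1 − 1/3z + 4/3z(1+2/5z) = 1 + z + 8/15z²
  so R(z) = 1 + z + 8/15z².

Find x<0 with |R(x)|<1.
x=-1.66: |R|=0.8097
R=1: x+8/15x²=0 ⇒ x=−15/8=-1.8750; min R=1−1/(4·8/15)=0.5312>−1
Confirm numerically:
  x=-1.602: |R|=0.76675 <1
  x=-1.306: |R|=0.60367 <1
  x=-1.153: |R|=0.55602 <1
  x=-2.257: |R|=1.45983 >1
  x=-2.233: |R|=1.42635 >1
  x=-1.964: |R|=1.09322 >1
Interval (-1.8750, 0).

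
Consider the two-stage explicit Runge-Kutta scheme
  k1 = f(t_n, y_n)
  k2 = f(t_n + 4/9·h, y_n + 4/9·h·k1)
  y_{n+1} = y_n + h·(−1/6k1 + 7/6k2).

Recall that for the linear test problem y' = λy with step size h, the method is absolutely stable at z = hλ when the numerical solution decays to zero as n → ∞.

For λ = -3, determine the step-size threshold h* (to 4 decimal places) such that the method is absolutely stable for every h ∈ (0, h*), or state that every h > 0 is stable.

Set f=λy, z=hλ:
  k1=λy_n ⇒ h·k1=z·y_n;  k2=λ(1+4/9z)y_n ⇒ h·k2=z(1+4/9z)y_n
  y_{n+1}/y_n = 1 − 1/6z + 7/6z(1+4/9z) = 1 + z + 14/27z²
  R(z) = 1 + z + 14/27z².

Boundary: |R(x)|=1, x<0.
x=-1.79: |R|=0.8714
R=1: x+14/27x²=0 ⇒ x=−27/14=-1.9286; min R=1−1/(4·14/27)=0.5179>−1
Confirm numerically:
  x=-1.665: |R|=0.77245 <1
  x=-1.551: |R|=0.69635 <1
  x=-1.190: |R|=0.54427 <1
  x=-1.095: |R|=0.52672 <1
  x=-2.393: |R|=1.57627 >1
  x=-2.233: |R|=1.35248 >1
  x=-1.991: |R|=1.06445 >1
So |R|<1 on (-1.9286, 0).

(-1.9286,0); λ=-3 ⇒ h* = (27/14)/3 = 0.6429.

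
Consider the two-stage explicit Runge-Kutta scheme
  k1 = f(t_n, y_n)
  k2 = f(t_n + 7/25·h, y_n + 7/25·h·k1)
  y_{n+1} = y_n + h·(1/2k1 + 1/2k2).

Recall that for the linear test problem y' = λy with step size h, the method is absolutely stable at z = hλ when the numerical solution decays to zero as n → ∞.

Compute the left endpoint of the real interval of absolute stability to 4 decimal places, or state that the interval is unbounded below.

z* = -7.1429.

Set f=λy, z=hλ:
  k1=λy_n ⇒ h·k1=z·y_n;  k2=λ(1+7/25z)y_n ⇒ h·k2=z(1+7/25z)y_n
  y_{n+1}/y_n = 1 + 1/2z + 1/2z(1+7/25z) = 1 + z + 7/50z²
  Hence R(z) = 1 + z + 7/50z².

Need |R(x)|<1, x<0.
x=-0.73: |R|=0.3446
R=1: x+7/50x²=0 ⇒ x=−50/7=-7.1429; min R=1−1/(4·7/50)=-0.7857>−1
Confirm numerically:
  x=-6.456: |R|=0.37919 <1
  x=-5.791: |R|=0.09600 <1
  x=-2.862: |R|=0.71525 <1
  x=-7.669: |R|=1.56490 >1
  x=-7.505: |R|=1.38050 >1
  x=-7.249: |R|=1.10772 >1
So |R|<1 on (-7.1429, 0).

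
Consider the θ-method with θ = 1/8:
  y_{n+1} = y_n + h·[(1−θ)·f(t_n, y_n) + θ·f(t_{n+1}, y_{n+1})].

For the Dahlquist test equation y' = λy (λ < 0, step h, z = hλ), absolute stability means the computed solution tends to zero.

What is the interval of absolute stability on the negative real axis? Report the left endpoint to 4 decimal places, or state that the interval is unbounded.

Test eqn y'=λy, z=hλ:
  y_{n+1} = y_n + z·[7/8·y_n + 1/8·y_{n+1}] ⇒ (1 − 1/8z)y_{n+1} = (1 + 7/8z)y_n
  so R(z) = (1 + 7/8z)/(1 − 1/8z).

Boundary: |R(x)|=1, x<0.
x=-0.66: |R|=0.3903
R=−1: 1+7/8x = −1+1/8x ⇒ -3/4x=2 ⇒ x=2/(-3/4)=-2.6667
Confirm numerically:
  x=-2.606: |R|=0.96568 <1
  x=-1.765: |R|=0.44598 <1
  x=-1.619: |R|=0.34650 <1
  x=-3.193: |R|=1.28214 >1
  x=-3.118: |R|=1.24357 >1
  x=-2.739: |R|=1.04041 >1
So |R|<1 on (-2.6667, 0).

(-2.6667, 0).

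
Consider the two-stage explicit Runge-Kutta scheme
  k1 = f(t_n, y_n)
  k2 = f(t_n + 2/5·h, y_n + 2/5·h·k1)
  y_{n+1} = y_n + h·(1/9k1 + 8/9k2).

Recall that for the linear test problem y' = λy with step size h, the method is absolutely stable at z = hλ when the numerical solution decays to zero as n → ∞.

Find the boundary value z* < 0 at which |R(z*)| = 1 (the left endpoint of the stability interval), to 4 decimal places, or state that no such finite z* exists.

left endpoint -2.8125.

On y'=λy, z=hλ:
  k1=λy_n ⇒ h·k1=z·y_n;  k2=λ(1+2/5z)y_n ⇒ h·k2=z(1+2/5z)y_n
  y_{n+1}/y_n = 1 + 1/9z + 8/9z(1+2/5z) = 1 + z + 16/45z²
  R(z) = 1 + z + 16/45z².

Find x<0 with |R(x)|<1.
x=-1.22: |R|=0.3092
R=1: x+16/45x²=0 ⇒ x=−45/16=-2.8125; min R=1−1/(4·16/45)=0.2969>−1
Confirm numerically:
  x=-2.769: |R|=0.95717 <1
  x=-1.974: |R|=0.41148 <1
  x=-1.301: |R|=0.30081 <1
  x=-3.308: |R|=1.58280 >1
  x=-3.239: |R|=1.49118 >1
  x=-2.914: |R|=1.10516 >1
So |R|<1 on (-2.8125, 0).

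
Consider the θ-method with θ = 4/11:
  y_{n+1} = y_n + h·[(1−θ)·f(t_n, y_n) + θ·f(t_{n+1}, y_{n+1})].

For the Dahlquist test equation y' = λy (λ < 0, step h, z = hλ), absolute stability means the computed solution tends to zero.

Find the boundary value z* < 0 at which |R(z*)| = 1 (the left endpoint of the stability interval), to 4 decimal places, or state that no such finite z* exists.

z* = -7.3333.

Set f=λy, z=hλ:
  y_{n+1} = y_n + z·[7/11·y_n + 4/11·y_{n+1}] ⇒ (1 − 4/11z)y_{n+1} = (1 + 7/11z)y_n
  so R(z) = (1 + 7/11z)/(1 − 4/11z).

Boundary: |R(x)|=1, x<0.
x=-1.37: |R|=0.0856
R=−1: 1+7/11x = −1+4/11x ⇒ -3/11x=2 ⇒ x=2/(-3/11)=-7.3333
Confirm numerically:
  x=-6.189: |R|=0.90399 <1
  x=-6.154: |R|=0.90066 <1
  x=-5.545: |R|=0.83831 <1
  x=-7.772: |R|=1.03127 >1
  x=-7.715: |R|=1.02735 >1
  x=-7.681: |R|=1.02500 >1
So |R|<1 on (-7.3333, 0).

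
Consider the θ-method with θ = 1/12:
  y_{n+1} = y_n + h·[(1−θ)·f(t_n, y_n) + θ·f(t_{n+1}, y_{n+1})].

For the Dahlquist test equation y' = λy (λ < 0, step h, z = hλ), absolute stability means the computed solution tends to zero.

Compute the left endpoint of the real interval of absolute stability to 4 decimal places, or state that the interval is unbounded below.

left endpoint -2.4000.

On y'=λy, z=hλ:
  y_{n+1} = y_n + z·[11/12·y_n + 1/12·y_{n+1}] ⇒ (1 − 1/12z)y_{n+1} = (1 + 11/12z)y_n
  Hence R(z) = (1 + 11/12z)/(1 − 1/12z).

Need |R(x)|<1, x<0.
x=-1.1: |R|=0.0076
R=−1: 1+11/12x = −1+1/12x ⇒ -5/6x=2 ⇒ x=2/(-5/6)=-2.4000
Confirm numerically:
  x=-2.136: |R|=0.81324 <1
  x=-1.934: |R|=0.66557 <1
  x=-1.888: |R|=0.63134 <1
  x=-2.776: |R|=1.25447 >1
  x=-2.676: |R|=1.18806 >1
Interval (-2.4000, 0).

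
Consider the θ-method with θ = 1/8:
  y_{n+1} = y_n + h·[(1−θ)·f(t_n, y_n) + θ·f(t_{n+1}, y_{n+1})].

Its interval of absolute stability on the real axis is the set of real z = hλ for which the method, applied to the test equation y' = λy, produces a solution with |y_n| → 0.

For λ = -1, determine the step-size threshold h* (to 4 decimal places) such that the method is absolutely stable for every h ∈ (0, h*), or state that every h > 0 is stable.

On y'=λy, z=hλ:
  y_{n+1} = y_n + z·[7/8·y_n + 1/8·y_{n+1}] ⇒ (1 − 1/8z)y_{n+1} = (1 + 7/8z)y_n
  R(z) = (1 + 7/8z)/(1 − 1/8z).

Find x<0 with |R(x)|<1.
x=-0.44: |R|=0.5829
R=−1: 1+7/8x = −1+1/8x ⇒ -3/4x=2 ⇒ x=2/(-3/4)=-2.6667
Confirm numerically:
  x=-2.566: |R|=0.94284 <1
  x=-1.924: |R|=0.55099 <1
  x=-1.833: |R|=0.49130 <1
  x=-1.589: |R|=0.32569 <1
  x=-3.081: |R|=1.22435 >1
  x=-3.010: |R|=1.18710 >1
Interval (-2.6667, 0).

(-2.6667,0); λ=-1 ⇒ h* = (8/3)/1 = 2.6667.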